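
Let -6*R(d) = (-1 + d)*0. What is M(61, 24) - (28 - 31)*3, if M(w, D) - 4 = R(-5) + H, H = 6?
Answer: 19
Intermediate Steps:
R(d) = 0 (R(d) = -(-1 + d)*0/6 = -⅙*0 = 0)
M(w, D) = 10 (M(w, D) = 4 + (0 + 6) = 4 + 6 = 10)
M(61, 24) - (28 - 31)*3 = 10 - (28 - 31)*3 = 10 - (-3)*3 = 10 - 1*(-9) = 10 + 9 = 19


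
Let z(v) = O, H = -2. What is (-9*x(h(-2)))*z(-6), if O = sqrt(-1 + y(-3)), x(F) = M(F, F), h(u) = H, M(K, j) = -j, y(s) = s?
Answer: -36*I ≈ -36.0*I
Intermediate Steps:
h(u) = -2
x(F) = -F
O = 2*I (O = sqrt(-1 - 3) = sqrt(-4) = 2*I ≈ 2.0*I)
z(v) = 2*I
(-9*x(h(-2)))*z(-6) = (-(-9)*(-2))*(2*I) = (-9*2)*(2*I) = -36*I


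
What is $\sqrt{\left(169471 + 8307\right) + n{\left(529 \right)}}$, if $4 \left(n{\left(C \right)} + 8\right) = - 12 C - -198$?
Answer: $\frac{\sqrt{704930}}{2} \approx 419.8$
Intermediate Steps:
$n{\left(C \right)} = \frac{83}{2} - 3 C$ ($n{\left(C \right)} = -8 + \frac{- 12 C - -198}{4} = -8 + \frac{- 12 C + 198}{4} = -8 + \frac{198 - 12 C}{4} = -8 - \left(- \frac{99}{2} + 3 C\right) = \frac{83}{2} - 3 C$)
$\sqrt{\left(169471 + 8307\right) + n{\left(529 \right)}} = \sqrt{\left(169471 + 8307\right) + \left(\frac{83}{2} - 1587\right)} = \sqrt{177778 + \left(\frac{83}{2} - 1587\right)} = \sqrt{177778 - \frac{3091}{2}} = \sqrt{\frac{352465}{2}} = \frac{\sqrt{704930}}{2}$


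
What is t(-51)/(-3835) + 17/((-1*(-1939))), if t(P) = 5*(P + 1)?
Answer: 109989/1487213 ≈ 0.073956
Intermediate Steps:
t(P) = 5 + 5*P (t(P) = 5*(1 + P) = 5 + 5*P)
t(-51)/(-3835) + 17/((-1*(-1939))) = (5 + 5*(-51))/(-3835) + 17/((-1*(-1939))) = (5 - 255)*(-1/3835) + 17/1939 = -250*(-1/3835) + 17*(1/1939) = 50/767 + 17/1939 = 109989/1487213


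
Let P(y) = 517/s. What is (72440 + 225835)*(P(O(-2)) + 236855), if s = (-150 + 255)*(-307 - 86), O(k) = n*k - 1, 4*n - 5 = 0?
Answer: 194352431738330/2751 ≈ 7.0648e+10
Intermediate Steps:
n = 5/4 (n = 5/4 + (¼)*0 = 5/4 + 0 = 5/4 ≈ 1.2500)
O(k) = -1 + 5*k/4 (O(k) = 5*k/4 - 1 = -1 + 5*k/4)
s = -41265 (s = 105*(-393) = -41265)
P(y) = -517/41265 (P(y) = 517/(-41265) = 517*(-1/41265) = -517/41265)
(72440 + 225835)*(P(O(-2)) + 236855) = (72440 + 225835)*(-517/41265 + 236855) = 298275*(9773821058/41265) = 194352431738330/2751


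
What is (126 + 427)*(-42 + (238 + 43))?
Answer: 132167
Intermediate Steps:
(126 + 427)*(-42 + (238 + 43)) = 553*(-42 + 281) = 553*239 = 132167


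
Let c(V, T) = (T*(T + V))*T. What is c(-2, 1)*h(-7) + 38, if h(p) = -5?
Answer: 43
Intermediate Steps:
c(V, T) = T**2*(T + V)
c(-2, 1)*h(-7) + 38 = (1**2*(1 - 2))*(-5) + 38 = (1*(-1))*(-5) + 38 = -1*(-5) + 38 = 5 + 38 = 43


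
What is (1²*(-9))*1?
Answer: -9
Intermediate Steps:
(1²*(-9))*1 = (1*(-9))*1 = -9*1 = -9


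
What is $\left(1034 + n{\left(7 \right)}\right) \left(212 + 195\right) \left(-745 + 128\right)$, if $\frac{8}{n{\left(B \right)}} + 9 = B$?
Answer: $-258652570$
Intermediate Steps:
$n{\left(B \right)} = \frac{8}{-9 + B}$
$\left(1034 + n{\left(7 \right)}\right) \left(212 + 195\right) \left(-745 + 128\right) = \left(1034 + \frac{8}{-9 + 7}\right) \left(212 + 195\right) \left(-745 + 128\right) = \left(1034 + \frac{8}{-2}\right) 407 \left(-617\right) = \left(1034 + 8 \left(- \frac{1}{2}\right)\right) \left(-251119\right) = \left(1034 - 4\right) \left(-251119\right) = 1030 \left(-251119\right) = -258652570$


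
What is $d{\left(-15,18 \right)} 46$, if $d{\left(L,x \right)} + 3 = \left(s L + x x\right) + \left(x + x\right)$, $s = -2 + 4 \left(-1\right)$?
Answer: $20562$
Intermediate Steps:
$s = -6$ ($s = -2 - 4 = -6$)
$d{\left(L,x \right)} = -3 + x^{2} - 6 L + 2 x$ ($d{\left(L,x \right)} = -3 - \left(- 2 x + 6 L - x x\right) = -3 - \left(- x^{2} - 2 x + 6 L\right) = -3 + \left(x^{2} - 6 L + 2 x\right) = -3 + x^{2} - 6 L + 2 x$)
$d{\left(-15,18 \right)} 46 = \left(-3 + 18^{2} - -90 + 2 \cdot 18\right) 46 = \left(-3 + 324 + 90 + 36\right) 46 = 447 \cdot 46 = 20562$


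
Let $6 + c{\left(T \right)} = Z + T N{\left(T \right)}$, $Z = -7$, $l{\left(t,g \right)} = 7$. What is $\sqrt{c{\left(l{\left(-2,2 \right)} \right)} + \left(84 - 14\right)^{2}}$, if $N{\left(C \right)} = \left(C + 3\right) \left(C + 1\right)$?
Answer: $\sqrt{5447} \approx 73.804$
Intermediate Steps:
$N{\left(C \right)} = \left(1 + C\right) \left(3 + C\right)$ ($N{\left(C \right)} = \left(3 + C\right) \left(1 + C\right) = \left(1 + C\right) \left(3 + C\right)$)
$c{\left(T \right)} = -13 + T \left(3 + T^{2} + 4 T\right)$ ($c{\left(T \right)} = -6 + \left(-7 + T \left(3 + T^{2} + 4 T\right)\right) = -13 + T \left(3 + T^{2} + 4 T\right)$)
$\sqrt{c{\left(l{\left(-2,2 \right)} \right)} + \left(84 - 14\right)^{2}} = \sqrt{\left(-13 + 7 \left(3 + 7^{2} + 4 \cdot 7\right)\right) + \left(84 - 14\right)^{2}} = \sqrt{\left(-13 + 7 \left(3 + 49 + 28\right)\right) + 70^{2}} = \sqrt{\left(-13 + 7 \cdot 80\right) + 4900} = \sqrt{\left(-13 + 560\right) + 4900} = \sqrt{547 + 4900} = \sqrt{5447}$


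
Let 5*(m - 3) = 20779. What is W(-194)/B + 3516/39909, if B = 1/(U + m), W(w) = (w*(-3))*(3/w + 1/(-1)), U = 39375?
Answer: -1711329561977/66515 ≈ -2.5728e+7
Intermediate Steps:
m = 20794/5 (m = 3 + (1/5)*20779 = 3 + 20779/5 = 20794/5 ≈ 4158.8)
W(w) = -3*w*(-1 + 3/w) (W(w) = (-3*w)*(3/w + 1*(-1)) = (-3*w)*(3/w - 1) = (-3*w)*(-1 + 3/w) = -3*w*(-1 + 3/w))
B = 5/217669 (B = 1/(39375 + 20794/5) = 1/(217669/5) = 5/217669 ≈ 2.2971e-5)
W(-194)/B + 3516/39909 = (-9 + 3*(-194))/(5/217669) + 3516/39909 = (-9 - 582)*(217669/5) + 3516*(1/39909) = -591*217669/5 + 1172/13303 = -128642379/5 + 1172/13303 = -1711329561977/66515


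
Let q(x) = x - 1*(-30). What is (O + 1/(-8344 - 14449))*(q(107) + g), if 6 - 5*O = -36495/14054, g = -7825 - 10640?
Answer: -25235430953308/800832055 ≈ -31512.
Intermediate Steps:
g = -18465
q(x) = 30 + x (q(x) = x + 30 = 30 + x)
O = 120819/70270 (O = 6/5 - (-7299)/14054 = 6/5 - ⅕*(-36495/14054) = 6/5 + 7299/14054 = 120819/70270 ≈ 1.7194)
(O + 1/(-8344 - 14449))*(q(107) + g) = (120819/70270 + 1/(-8344 - 14449))*((30 + 107) - 18465) = (120819/70270 + 1/(-22793))*(137 - 18465) = (120819/70270 - 1/22793)*(-18328) = (2753757197/1601664110)*(-18328) = -25235430953308/800832055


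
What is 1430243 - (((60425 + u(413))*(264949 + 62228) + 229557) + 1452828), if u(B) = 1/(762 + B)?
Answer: -23229659108402/1175 ≈ -1.9770e+10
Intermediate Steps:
1430243 - (((60425 + u(413))*(264949 + 62228) + 229557) + 1452828) = 1430243 - (((60425 + 1/(762 + 413))*(264949 + 62228) + 229557) + 1452828) = 1430243 - (((60425 + 1/1175)*327177 + 229557) + 1452828) = 1430243 - (((70999376/1175)*327177 + 229557) + 1452828) = 1430243 - ((23229362841552/1175 + 229557) + 1452828) = 1430243 - (23229632571027/1175 + 1452828) = 1430243 - 1*23231339643927/1175 = 1430243 - 23231339643927/1175 = -23229659108402/1175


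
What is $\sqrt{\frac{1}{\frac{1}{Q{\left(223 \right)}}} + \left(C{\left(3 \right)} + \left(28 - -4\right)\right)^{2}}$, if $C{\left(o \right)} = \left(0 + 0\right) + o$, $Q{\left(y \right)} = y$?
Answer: $2 \sqrt{362} \approx 38.053$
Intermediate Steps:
$C{\left(o \right)} = o$ ($C{\left(o \right)} = 0 + o = o$)
$\sqrt{\frac{1}{\frac{1}{Q{\left(223 \right)}}} + \left(C{\left(3 \right)} + \left(28 - -4\right)\right)^{2}} = \sqrt{\frac{1}{\frac{1}{223}} + \left(3 + \left(28 - -4\right)\right)^{2}} = \sqrt{\frac{1}{\frac{1}{223}} + \left(3 + \left(28 + 4\right)\right)^{2}} = \sqrt{223 + \left(3 + 32\right)^{2}} = \sqrt{223 + 35^{2}} = \sqrt{223 + 1225} = \sqrt{1448} = 2 \sqrt{362}$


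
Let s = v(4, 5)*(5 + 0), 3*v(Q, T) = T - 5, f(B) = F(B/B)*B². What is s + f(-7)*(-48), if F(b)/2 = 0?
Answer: 0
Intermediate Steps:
F(b) = 0 (F(b) = 2*0 = 0)
f(B) = 0 (f(B) = 0*B² = 0)
v(Q, T) = -5/3 + T/3 (v(Q, T) = (T - 5)/3 = (-5 + T)/3 = -5/3 + T/3)
s = 0 (s = (-5/3 + (⅓)*5)*(5 + 0) = (-5/3 + 5/3)*5 = 0*5 = 0)
s + f(-7)*(-48) = 0 + 0*(-48) = 0 + 0 = 0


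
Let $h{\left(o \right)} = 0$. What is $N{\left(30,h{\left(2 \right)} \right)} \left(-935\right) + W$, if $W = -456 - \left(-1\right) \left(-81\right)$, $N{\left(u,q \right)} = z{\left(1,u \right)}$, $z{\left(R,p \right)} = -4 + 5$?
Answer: $-1472$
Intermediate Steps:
$z{\left(R,p \right)} = 1$
$N{\left(u,q \right)} = 1$
$W = -537$ ($W = -456 - 81 = -537$)
$N{\left(30,h{\left(2 \right)} \right)} \left(-935\right) + W = 1 \left(-935\right) - 537 = -935 - 537 = -1472$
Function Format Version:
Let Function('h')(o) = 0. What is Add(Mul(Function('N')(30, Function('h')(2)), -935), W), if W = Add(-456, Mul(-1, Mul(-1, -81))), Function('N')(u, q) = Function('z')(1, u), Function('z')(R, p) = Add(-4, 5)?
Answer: -1472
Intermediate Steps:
Function('z')(R, p) = 1
Function('N')(u, q) = 1
W = -537 (W = Add(-456, Mul(-1, 81)) = Add(-456, -81) = -537)
Add(Mul(Function('N')(30, Function('h')(2)), -935), W) = Add(Mul(1, -935), -537) = Add(-935, -537) = -1472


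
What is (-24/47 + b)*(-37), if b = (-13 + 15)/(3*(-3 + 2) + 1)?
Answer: 2627/47 ≈ 55.894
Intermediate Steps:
b = -1 (b = 2/(3*(-1) + 1) = 2/(-3 + 1) = 2/(-2) = 2*(-½) = -1)
(-24/47 + b)*(-37) = (-24/47 - 1)*(-37) = -71/47*(-37) = 2627/47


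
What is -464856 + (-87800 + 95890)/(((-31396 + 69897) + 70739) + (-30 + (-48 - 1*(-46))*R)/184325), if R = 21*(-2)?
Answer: -4680091146720487/10067831527 ≈ -4.6486e+5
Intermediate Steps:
R = -42
-464856 + (-87800 + 95890)/(((-31396 + 69897) + 70739) + (-30 + (-48 - 1*(-46))*R)/184325) = -464856 + (-87800 + 95890)/(((-31396 + 69897) + 70739) + (-30 + (-48 - 1*(-46))*(-42))/184325) = -464856 + 8090/((38501 + 70739) + (-30 + (-48 + 46)*(-42))*(1/184325)) = -464856 + 8090/(109240 + (-30 - 2*(-42))*(1/184325)) = -464856 + 8090/(109240 + (-30 + 84)*(1/184325)) = -464856 + 8090/(109240 + 54*(1/184325)) = -464856 + 8090/(109240 + 54/184325) = -464856 + 8090/(20135663054/184325) = -464856 + 8090*(184325/20135663054) = -464856 + 745594625/10067831527 = -4680091146720487/10067831527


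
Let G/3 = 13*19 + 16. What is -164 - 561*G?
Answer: -442793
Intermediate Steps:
G = 789 (G = 3*(13*19 + 16) = 3*(247 + 16) = 3*263 = 789)
-164 - 561*G = -164 - 561*789 = -164 - 442629 = -442793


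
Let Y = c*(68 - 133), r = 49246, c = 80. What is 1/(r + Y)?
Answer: 1/44046 ≈ 2.2704e-5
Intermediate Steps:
Y = -5200 (Y = 80*(68 - 133) = 80*(-65) = -5200)
1/(r + Y) = 1/(49246 - 5200) = 1/44046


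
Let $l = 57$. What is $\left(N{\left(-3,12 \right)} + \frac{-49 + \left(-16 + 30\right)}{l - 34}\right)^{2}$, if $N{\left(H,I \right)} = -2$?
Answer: $\frac{6561}{529} \approx 12.403$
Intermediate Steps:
$\left(N{\left(-3,12 \right)} + \frac{-49 + \left(-16 + 30\right)}{l - 34}\right)^{2} = \left(-2 + \frac{-49 + \left(-16 + 30\right)}{57 - 34}\right)^{2} = \left(-2 + \frac{-49 + 14}{23}\right)^{2} = \left(-2 - \frac{35}{23}\right)^{2} = \left(- \frac{81}{23}\right)^{2} = \frac{6561}{529}$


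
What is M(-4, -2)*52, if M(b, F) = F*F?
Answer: 208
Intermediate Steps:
M(b, F) = F²
M(-4, -2)*52 = (-2)²*52 = 4*52 = 208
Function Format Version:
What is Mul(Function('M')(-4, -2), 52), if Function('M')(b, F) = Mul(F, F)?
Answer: 208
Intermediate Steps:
Function('M')(b, F) = Pow(F, 2)
Mul(Function('M')(-4, -2), 52) = Mul(Pow(-2, 2), 52) = Mul(4, 52) = 208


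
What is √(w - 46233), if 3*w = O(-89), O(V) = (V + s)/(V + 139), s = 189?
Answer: I*√416091/3 ≈ 215.02*I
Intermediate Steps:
O(V) = (189 + V)/(139 + V) (O(V) = (V + 189)/(V + 139) = (189 + V)/(139 + V))
w = ⅔ (w = ((189 - 89)/(139 - 89))/3 = (100/50)/3 = ((1/50)*100)/3 = (⅓)*2 = ⅔ ≈ 0.66667)
√(w - 46233) = √(⅔ - 46233) = √(-138697/3) = I*√416091/3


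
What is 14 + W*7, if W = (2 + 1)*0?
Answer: 14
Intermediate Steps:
W = 0 (W = 3*0 = 0)
14 + W*7 = 14 + 0*7 = 14 + 0 = 14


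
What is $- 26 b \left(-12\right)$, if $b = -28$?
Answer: $-8736$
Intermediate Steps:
$- 26 b \left(-12\right) = \left(-26\right) \left(-28\right) \left(-12\right) = 728 \left(-12\right) = -8736$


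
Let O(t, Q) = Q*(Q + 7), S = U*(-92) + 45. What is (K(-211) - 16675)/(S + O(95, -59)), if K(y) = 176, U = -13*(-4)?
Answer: 16499/1671 ≈ 9.8737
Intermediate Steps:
U = 52
S = -4739 (S = 52*(-92) + 45 = -4784 + 45 = -4739)
O(t, Q) = Q*(7 + Q)
(K(-211) - 16675)/(S + O(95, -59)) = (176 - 16675)/(-4739 - 59*(7 - 59)) = -16499/(-4739 - 59*(-52)) = -16499/(-4739 + 3068) = -16499/(-1671) = -16499*(-1/1671) = 16499/1671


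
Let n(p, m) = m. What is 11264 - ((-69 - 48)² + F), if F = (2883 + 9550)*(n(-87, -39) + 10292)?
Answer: -127477974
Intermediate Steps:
F = 127475549 (F = (2883 + 9550)*(-39 + 10292) = 12433*10253 = 127475549)
11264 - ((-69 - 48)² + F) = 11264 - ((-69 - 48)² + 127475549) = 11264 - ((-117)² + 127475549) = 11264 - (13689 + 127475549) = 11264 - 1*127489238 = 11264 - 127489238 = -127477974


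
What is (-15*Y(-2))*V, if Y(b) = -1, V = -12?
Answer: -180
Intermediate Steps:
(-15*Y(-2))*V = -15*(-1)*(-12) = 15*(-12) = -180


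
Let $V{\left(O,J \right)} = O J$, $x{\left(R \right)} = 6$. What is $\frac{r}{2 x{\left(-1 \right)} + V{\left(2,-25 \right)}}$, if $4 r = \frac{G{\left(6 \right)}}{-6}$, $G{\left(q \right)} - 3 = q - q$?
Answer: $\frac{1}{304} \approx 0.0032895$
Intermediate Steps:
$G{\left(q \right)} = 3$ ($G{\left(q \right)} = 3 + \left(q - q\right) = 3 + 0 = 3$)
$V{\left(O,J \right)} = J O$
$r = - \frac{1}{8}$ ($r = \frac{3 \frac{1}{-6}}{4} = \frac{3 \left(- \frac{1}{6}\right)}{4} = \frac{1}{4} \left(- \frac{1}{2}\right) = - \frac{1}{8} \approx -0.125$)
$\frac{r}{2 x{\left(-1 \right)} + V{\left(2,-25 \right)}} = \frac{1}{2 \cdot 6 - 50} \left(- \frac{1}{8}\right) = \frac{1}{12 - 50} \left(- \frac{1}{8}\right) = \frac{1}{-38} \left(- \frac{1}{8}\right) = \left(- \frac{1}{38}\right) \left(- \frac{1}{8}\right) = \frac{1}{304}$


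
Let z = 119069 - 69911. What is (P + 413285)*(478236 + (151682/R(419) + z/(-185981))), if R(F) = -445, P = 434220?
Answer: 6703988018299315268/16552309 ≈ 4.0502e+11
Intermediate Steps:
z = 49158
(P + 413285)*(478236 + (151682/R(419) + z/(-185981))) = (434220 + 413285)*(478236 + (151682/(-445) + 49158/(-185981))) = 847505*(478236 + (151682*(-1/445) + 49158*(-1/185981))) = 847505*(478236 + (-151682/445 - 49158/185981)) = 847505*(478236 - 28231845352/82761545) = 847505*(39551318389268/82761545) = 6703988018299315268/16552309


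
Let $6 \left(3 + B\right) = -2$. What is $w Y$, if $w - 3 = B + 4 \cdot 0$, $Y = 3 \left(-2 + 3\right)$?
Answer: $-1$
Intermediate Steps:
$Y = 3$ ($Y = 3 \cdot 1 = 3$)
$B = - \frac{10}{3}$ ($B = -3 + \frac{1}{6} \left(-2\right) = -3 - \frac{1}{3} = - \frac{10}{3} \approx -3.3333$)
$w = - \frac{1}{3}$ ($w = 3 + \left(- \frac{10}{3} + 4 \cdot 0\right) = 3 + \left(- \frac{10}{3} + 0\right) = 3 - \frac{10}{3} = - \frac{1}{3} \approx -0.33333$)
$w Y = \left(- \frac{1}{3}\right) 3 = -1$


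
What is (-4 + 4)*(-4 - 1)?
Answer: 0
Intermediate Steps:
(-4 + 4)*(-4 - 1) = 0*(-5) = 0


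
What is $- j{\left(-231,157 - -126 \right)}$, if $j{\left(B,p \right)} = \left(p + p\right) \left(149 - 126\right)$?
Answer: $-13018$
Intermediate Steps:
$j{\left(B,p \right)} = 46 p$ ($j{\left(B,p \right)} = 2 p 23 = 46 p$)
$- j{\left(-231,157 - -126 \right)} = - 46 \left(157 - -126\right) = - 46 \left(157 + 126\right) = - 46 \cdot 283 = \left(-1\right) 13018 = -13018$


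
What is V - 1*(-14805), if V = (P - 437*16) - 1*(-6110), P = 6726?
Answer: 20649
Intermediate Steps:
V = 5844 (V = (6726 - 437*16) - 1*(-6110) = (6726 - 1*6992) + 6110 = (6726 - 6992) + 6110 = -266 + 6110 = 5844)
V - 1*(-14805) = 5844 - 1*(-14805) = 5844 + 14805 = 20649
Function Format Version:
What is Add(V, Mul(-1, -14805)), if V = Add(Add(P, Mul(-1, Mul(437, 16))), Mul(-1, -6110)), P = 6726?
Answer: 20649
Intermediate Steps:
V = 5844 (V = Add(Add(6726, Mul(-1, Mul(437, 16))), Mul(-1, -6110)) = Add(Add(6726, Mul(-1, 6992)), 6110) = Add(Add(6726, -6992), 6110) = Add(-266, 6110) = 5844)
Add(V, Mul(-1, -14805)) = Add(5844, Mul(-1, -14805)) = Add(5844, 14805) = 20649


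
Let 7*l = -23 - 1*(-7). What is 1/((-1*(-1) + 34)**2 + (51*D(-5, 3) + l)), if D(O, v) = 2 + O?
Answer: 7/7488 ≈ 0.00093483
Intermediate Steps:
l = -16/7 (l = (-23 - 1*(-7))/7 = (-23 + 7)/7 = (1/7)*(-16) = -16/7 ≈ -2.2857)
1/((-1*(-1) + 34)**2 + (51*D(-5, 3) + l)) = 1/((-1*(-1) + 34)**2 + (51*(2 - 5) - 16/7)) = 1/((1 + 34)**2 + (51*(-3) - 16/7)) = 1/(35**2 + (-153 - 16/7)) = 1/(1225 - 1087/7) = 1/(7488/7) = 7/7488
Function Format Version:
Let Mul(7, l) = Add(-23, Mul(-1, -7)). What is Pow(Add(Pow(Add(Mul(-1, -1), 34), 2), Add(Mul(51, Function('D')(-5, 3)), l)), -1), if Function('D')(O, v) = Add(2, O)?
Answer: Rational(7, 7488) ≈ 0.00093483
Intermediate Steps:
l = Rational(-16, 7) (l = Mul(Rational(1, 7), Add(-23, Mul(-1, -7))) = Mul(Rational(1, 7), Add(-23, 7)) = Mul(Rational(1, 7), -16) = Rational(-16, 7) ≈ -2.2857)
Pow(Add(Pow(Add(Mul(-1, -1), 34), 2), Add(Mul(51, Function('D')(-5, 3)), l)), -1) = Pow(Add(Pow(Add(Mul(-1, -1), 34), 2), Add(Mul(51, Add(2, -5)), Rational(-16, 7))), -1) = Pow(Add(Pow(Add(1, 34), 2), Add(Mul(51, -3), Rational(-16, 7))), -1) = Pow(Add(Pow(35, 2), Add(-153, Rational(-16, 7))), -1) = Pow(Add(1225, Rational(-1087, 7)), -1) = Pow(Rational(7488, 7), -1) = Rational(7, 7488)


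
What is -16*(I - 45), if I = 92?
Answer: -752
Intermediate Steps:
-16*(I - 45) = -16*(92 - 45) = -16*47 = -752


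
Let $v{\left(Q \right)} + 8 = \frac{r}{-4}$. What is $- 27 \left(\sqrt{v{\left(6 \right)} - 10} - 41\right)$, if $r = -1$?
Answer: $1107 - \frac{27 i \sqrt{71}}{2} \approx 1107.0 - 113.75 i$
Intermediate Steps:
$v{\left(Q \right)} = - \frac{31}{4}$ ($v{\left(Q \right)} = -8 - \frac{1}{-4} = -8 - - \frac{1}{4} = -8 + \frac{1}{4} = - \frac{31}{4}$)
$- 27 \left(\sqrt{v{\left(6 \right)} - 10} - 41\right) = - 27 \left(\sqrt{- \frac{31}{4} - 10} - 41\right) = - 27 \left(\sqrt{- \frac{71}{4}} - 41\right) = - 27 \left(\frac{i \sqrt{71}}{2} - 41\right) = - 27 \left(-41 + \frac{i \sqrt{71}}{2}\right) = 1107 - \frac{27 i \sqrt{71}}{2}$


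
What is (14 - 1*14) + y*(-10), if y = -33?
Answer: 330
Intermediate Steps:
(14 - 1*14) + y*(-10) = (14 - 1*14) - 33*(-10) = (14 - 14) + 330 = 0 + 330 = 330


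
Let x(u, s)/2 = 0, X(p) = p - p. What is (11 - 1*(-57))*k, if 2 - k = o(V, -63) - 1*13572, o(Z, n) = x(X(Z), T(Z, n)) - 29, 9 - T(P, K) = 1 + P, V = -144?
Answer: 925004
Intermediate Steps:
T(P, K) = 8 - P (T(P, K) = 9 - (1 + P) = 9 + (-1 - P) = 8 - P)
X(p) = 0
x(u, s) = 0 (x(u, s) = 2*0 = 0)
o(Z, n) = -29 (o(Z, n) = 0 - 29 = -29)
k = 13603 (k = 2 - (-29 - 1*13572) = 2 - (-29 - 13572) = 2 - 1*(-13601) = 2 + 13601 = 13603)
(11 - 1*(-57))*k = (11 - 1*(-57))*13603 = (11 + 57)*13603 = 68*13603 = 925004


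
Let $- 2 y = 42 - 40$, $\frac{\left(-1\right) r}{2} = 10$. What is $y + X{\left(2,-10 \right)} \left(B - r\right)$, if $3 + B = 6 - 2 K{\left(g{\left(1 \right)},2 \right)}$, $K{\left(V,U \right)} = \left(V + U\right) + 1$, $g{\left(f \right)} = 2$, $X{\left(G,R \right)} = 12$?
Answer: $155$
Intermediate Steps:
$r = -20$ ($r = \left(-2\right) 10 = -20$)
$K{\left(V,U \right)} = 1 + U + V$ ($K{\left(V,U \right)} = \left(U + V\right) + 1 = 1 + U + V$)
$B = -7$ ($B = -3 + \left(6 - 2 \left(1 + 2 + 2\right)\right) = -3 + \left(6 - 10\right) = -3 - 4 = -7$)
$y = -1$ ($y = - \frac{42 - 40}{2} = \left(- \frac{1}{2}\right) 2 = -1$)
$y + X{\left(2,-10 \right)} \left(B - r\right) = -1 + 12 \left(-7 - -20\right) = -1 + 12 \left(-7 + 20\right) = -1 + 12 \cdot 13 = -1 + 156 = 155$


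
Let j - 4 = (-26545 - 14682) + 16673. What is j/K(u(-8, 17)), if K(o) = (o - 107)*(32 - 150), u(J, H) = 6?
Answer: -12275/5959 ≈ -2.0599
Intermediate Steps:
K(o) = 12626 - 118*o (K(o) = (-107 + o)*(-118) = 12626 - 118*o)
j = -24550 (j = 4 + ((-26545 - 14682) + 16673) = 4 + (-41227 + 16673) = 4 - 24554 = -24550)
j/K(u(-8, 17)) = -24550/(12626 - 118*6) = -24550/(12626 - 708) = -24550/11918 = -24550*1/11918 = -12275/5959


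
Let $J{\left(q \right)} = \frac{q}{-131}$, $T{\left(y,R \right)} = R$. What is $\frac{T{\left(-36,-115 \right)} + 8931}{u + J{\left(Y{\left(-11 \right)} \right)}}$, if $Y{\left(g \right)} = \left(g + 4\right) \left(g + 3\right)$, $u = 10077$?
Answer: $\frac{1154896}{1320031} \approx 0.8749$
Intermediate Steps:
$Y{\left(g \right)} = \left(3 + g\right) \left(4 + g\right)$ ($Y{\left(g \right)} = \left(4 + g\right) \left(3 + g\right) = \left(3 + g\right) \left(4 + g\right)$)
$J{\left(q \right)} = - \frac{q}{131}$ ($J{\left(q \right)} = q \left(- \frac{1}{131}\right) = - \frac{q}{131}$)
$\frac{T{\left(-36,-115 \right)} + 8931}{u + J{\left(Y{\left(-11 \right)} \right)}} = \frac{-115 + 8931}{10077 - \frac{12 + \left(-11\right)^{2} + 7 \left(-11\right)}{131}} = \frac{8816}{10077 - \frac{12 + 121 - 77}{131}} = \frac{8816}{10077 - \frac{56}{131}} = \frac{8816}{\frac{1320031}{131}} = 8816 \cdot \frac{131}{1320031} = \frac{1154896}{1320031}$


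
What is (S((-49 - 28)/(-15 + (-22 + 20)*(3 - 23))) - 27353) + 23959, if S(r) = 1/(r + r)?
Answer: -522701/154 ≈ -3394.2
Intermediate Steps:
S(r) = 1/(2*r)
(S((-49 - 28)/(-15 + (-22 + 20)*(3 - 23))) - 27353) + 23959 = (1/(2*(((-49 - 28)/(-15 + (-22 + 20)*(3 - 23))))) - 27353) + 23959 = (1/(2*((-77/(-15 - 2*(-20))))) - 27353) + 23959 = (1/(2*((-77/(-15 + 40)))) - 27353) + 23959 = (1/(2*((-77/25))) - 27353) + 23959 = (1/(2*((-77*1/25))) - 27353) + 23959 = (1/(2*(-77/25)) - 27353) + 23959 = ((½)*(-25/77) - 27353) + 23959 = (-25/154 - 27353) + 23959 = -4212387/154 + 23959 = -522701/154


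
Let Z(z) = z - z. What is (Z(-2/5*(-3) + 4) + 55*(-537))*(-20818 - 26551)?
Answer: 1399043415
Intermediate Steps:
Z(z) = 0
(Z(-2/5*(-3) + 4) + 55*(-537))*(-20818 - 26551) = (0 + 55*(-537))*(-20818 - 26551) = (0 - 29535)*(-47369) = -29535*(-47369) = 1399043415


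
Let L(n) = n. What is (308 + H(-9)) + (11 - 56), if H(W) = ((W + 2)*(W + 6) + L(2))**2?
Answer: 792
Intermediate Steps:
H(W) = (2 + (2 + W)*(6 + W))**2 (H(W) = ((W + 2)*(W + 6) + 2)**2 = ((2 + W)*(6 + W) + 2)**2 = (2 + (2 + W)*(6 + W))**2)
(308 + H(-9)) + (11 - 56) = (308 + (14 + (-9)**2 + 8*(-9))**2) + (11 - 56) = (308 + (14 + 81 - 72)**2) - 45 = (308 + 23**2) - 45 = (308 + 529) - 45 = 837 - 45 = 792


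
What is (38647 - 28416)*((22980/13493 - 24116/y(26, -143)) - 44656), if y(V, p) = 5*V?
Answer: -30949976287818/67465 ≈ -4.5876e+8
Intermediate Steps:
(38647 - 28416)*((22980/13493 - 24116/y(26, -143)) - 44656) = (38647 - 28416)*((22980/13493 - 24116/(5*26)) - 44656) = 10231*((22980*(1/13493) - 24116/130) - 44656) = 10231*((22980/13493 - 24116*1/130) - 44656) = 10231*((22980/13493 - 12058/65) - 44656) = 10231*(-161204894/877045 - 44656) = 10231*(-39326526414/877045) = -30949976287818/67465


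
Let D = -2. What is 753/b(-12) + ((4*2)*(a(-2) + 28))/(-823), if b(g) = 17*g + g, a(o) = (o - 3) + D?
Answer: -218669/59256 ≈ -3.6902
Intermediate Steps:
a(o) = -5 + o (a(o) = (o - 3) - 2 = (-3 + o) - 2 = -5 + o)
b(g) = 18*g
753/b(-12) + ((4*2)*(a(-2) + 28))/(-823) = 753/((18*(-12))) + ((4*2)*((-5 - 2) + 28))/(-823) = 753/(-216) + (8*(-7 + 28))*(-1/823) = 753*(-1/216) + (8*21)*(-1/823) = -251/72 + 168*(-1/823) = -251/72 - 168/823 = -218669/59256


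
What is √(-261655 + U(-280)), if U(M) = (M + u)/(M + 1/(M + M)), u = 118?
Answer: I*√714797828609215/52267 ≈ 511.52*I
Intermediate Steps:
U(M) = (118 + M)/(M + 1/(2*M)) (U(M) = (M + 118)/(M + 1/(M + M)) = (118 + M)/(M + 1/(2*M)))
√(-261655 + U(-280)) = √(-261655 + 2*(-280)*(118 - 280)/(1 + 2*(-280)²)) = √(-261655 + 2*(-280)*(-162)/(1 + 2*78400)) = √(-261655 + 2*(-280)*(-162)/(1 + 156800)) = √(-261655 + 2*(-280)*(-162)/156801) = √(-261655 + 2*(-280)*(1/156801)*(-162)) = √(-261655 + 30240/52267) = √(-13675891645/52267) = I*√714797828609215/52267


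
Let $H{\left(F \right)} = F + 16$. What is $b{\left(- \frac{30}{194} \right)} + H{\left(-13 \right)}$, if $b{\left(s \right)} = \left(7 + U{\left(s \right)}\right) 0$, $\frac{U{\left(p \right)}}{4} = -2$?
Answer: $3$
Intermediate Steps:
$U{\left(p \right)} = -8$ ($U{\left(p \right)} = 4 \left(-2\right) = -8$)
$b{\left(s \right)} = 0$ ($b{\left(s \right)} = \left(7 - 8\right) 0 = \left(-1\right) 0 = 0$)
$H{\left(F \right)} = 16 + F$
$b{\left(- \frac{30}{194} \right)} + H{\left(-13 \right)} = 0 + \left(16 - 13\right) = 0 + 3 = 3$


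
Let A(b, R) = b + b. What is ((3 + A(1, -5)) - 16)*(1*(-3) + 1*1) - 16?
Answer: 6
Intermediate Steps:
A(b, R) = 2*b
((3 + A(1, -5)) - 16)*(1*(-3) + 1*1) - 16 = ((3 + 2*1) - 16)*(1*(-3) + 1*1) - 16 = ((3 + 2) - 16)*(-3 + 1) - 16 = (5 - 16)*(-2) - 16 = -11*(-2) - 16 = 22 - 16 = 6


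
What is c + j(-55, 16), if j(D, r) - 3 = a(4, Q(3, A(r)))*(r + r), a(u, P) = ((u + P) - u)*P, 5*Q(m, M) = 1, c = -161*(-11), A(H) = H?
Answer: 44382/25 ≈ 1775.3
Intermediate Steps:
c = 1771
Q(m, M) = ⅕ (Q(m, M) = (⅕)*1 = ⅕)
a(u, P) = P² (a(u, P) = ((P + u) - u)*P = P*P = P²)
j(D, r) = 3 + 2*r/25 (j(D, r) = 3 + (⅕)²*(r + r) = 3 + (2*r)/25 = 3 + 2*r/25)
c + j(-55, 16) = 1771 + (3 + (2/25)*16) = 1771 + (3 + 32/25) = 1771 + 107/25 = 44382/25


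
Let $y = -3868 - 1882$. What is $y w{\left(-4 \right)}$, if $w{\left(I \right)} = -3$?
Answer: $17250$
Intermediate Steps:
$y = -5750$ ($y = -3868 - 1882 = -5750$)
$y w{\left(-4 \right)} = \left(-5750\right) \left(-3\right) = 17250$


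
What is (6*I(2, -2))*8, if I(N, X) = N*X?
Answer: -192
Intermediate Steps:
(6*I(2, -2))*8 = (6*(2*(-2)))*8 = (6*(-4))*8 = -24*8 = -192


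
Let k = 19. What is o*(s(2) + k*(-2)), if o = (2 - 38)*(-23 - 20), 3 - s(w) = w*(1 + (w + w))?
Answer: -69660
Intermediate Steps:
s(w) = 3 - w*(1 + 2*w) (s(w) = 3 - w*(1 + (w + w)) = 3 - w*(1 + 2*w))
o = 1548 (o = -36*(-43) = 1548)
o*(s(2) + k*(-2)) = 1548*((3 - 1*2 - 2*2²) + 19*(-2)) = 1548*((3 - 2 - 2*4) - 38) = 1548*((3 - 2 - 8) - 38) = 1548*(-7 - 38) = 1548*(-45) = -69660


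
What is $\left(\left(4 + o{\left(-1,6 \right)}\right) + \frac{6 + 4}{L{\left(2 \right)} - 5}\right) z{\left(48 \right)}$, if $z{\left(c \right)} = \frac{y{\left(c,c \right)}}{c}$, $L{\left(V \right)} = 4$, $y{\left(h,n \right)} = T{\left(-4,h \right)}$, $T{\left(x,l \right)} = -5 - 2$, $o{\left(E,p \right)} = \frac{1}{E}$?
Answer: $\frac{49}{48} \approx 1.0208$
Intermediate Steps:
$T{\left(x,l \right)} = -7$ ($T{\left(x,l \right)} = -5 - 2 = -7$)
$y{\left(h,n \right)} = -7$
$z{\left(c \right)} = - \frac{7}{c}$
$\left(\left(4 + o{\left(-1,6 \right)}\right) + \frac{6 + 4}{L{\left(2 \right)} - 5}\right) z{\left(48 \right)} = \left(\left(4 + \frac{1}{-1}\right) + \frac{6 + 4}{4 - 5}\right) \left(- \frac{7}{48}\right) = \left(\left(4 - 1\right) + \frac{10}{-1}\right) \left(\left(-7\right) \frac{1}{48}\right) = \left(3 + 10 \left(-1\right)\right) \left(- \frac{7}{48}\right) = \left(3 - 10\right) \left(- \frac{7}{48}\right) = \left(-7\right) \left(- \frac{7}{48}\right) = \frac{49}{48}$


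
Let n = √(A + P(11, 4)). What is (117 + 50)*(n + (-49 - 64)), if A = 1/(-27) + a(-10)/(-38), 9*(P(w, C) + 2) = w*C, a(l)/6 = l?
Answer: -18871 + 167*√129561/171 ≈ -18519.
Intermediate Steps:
a(l) = 6*l
P(w, C) = -2 + C*w/9 (P(w, C) = -2 + (w*C)/9 = -2 + (C*w)/9 = -2 + C*w/9)
A = 791/513 (A = 1/(-27) + (6*(-10))/(-38) = 1*(-1/27) - 60*(-1/38) = -1/27 + 30/19 = 791/513 ≈ 1.5419)
n = √129561/171 (n = √(791/513 + (-2 + (⅑)*4*11)) = √(791/513 + (-2 + 44/9)) = √(791/513 + 26/9) = √(2273/513) = √129561/171 ≈ 2.1049)
(117 + 50)*(n + (-49 - 64)) = (117 + 50)*(√129561/171 + (-49 - 64)) = 167*(√129561/171 - 113) = 167*(-113 + √129561/171) = -18871 + 167*√129561/171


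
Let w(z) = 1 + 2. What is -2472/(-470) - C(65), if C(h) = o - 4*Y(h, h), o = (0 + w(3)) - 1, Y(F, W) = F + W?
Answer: 122966/235 ≈ 523.26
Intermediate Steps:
w(z) = 3
o = 2 (o = (0 + 3) - 1 = 3 - 1 = 2)
C(h) = 2 - 8*h (C(h) = 2 - 4*(h + h) = 2 - 8*h)
-2472/(-470) - C(65) = -2472/(-470) - (2 - 8*65) = -2472*(-1/470) - (2 - 520) = 1236/235 - 1*(-518) = 1236/235 + 518 = 122966/235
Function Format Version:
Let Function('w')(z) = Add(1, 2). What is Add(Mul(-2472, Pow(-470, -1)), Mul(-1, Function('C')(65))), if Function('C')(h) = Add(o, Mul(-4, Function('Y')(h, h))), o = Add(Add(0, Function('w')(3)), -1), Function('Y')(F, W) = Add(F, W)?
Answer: Rational(122966, 235) ≈ 523.26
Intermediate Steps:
Function('w')(z) = 3
o = 2 (o = Add(Add(0, 3), -1) = Add(3, -1) = 2)
Function('C')(h) = Add(2, Mul(-8, h)) (Function('C')(h) = Add(2, Mul(-4, Add(h, h))) = Add(2, Mul(-4, Mul(2, h))) = Add(2, Mul(-8, h)))
Add(Mul(-2472, Pow(-470, -1)), Mul(-1, Function('C')(65))) = Add(Mul(-2472, Pow(-470, -1)), Mul(-1, Add(2, Mul(-8, 65)))) = Add(Mul(-2472, Rational(-1, 470)), Mul(-1, Add(2, -520))) = Add(Rational(1236, 235), Mul(-1, -518)) = Add(Rational(1236, 235), 518) = Rational(122966, 235)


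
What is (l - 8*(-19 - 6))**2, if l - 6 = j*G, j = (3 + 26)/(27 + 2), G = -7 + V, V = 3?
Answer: 40804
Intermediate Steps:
G = -4 (G = -7 + 3 = -4)
j = 1 (j = 29/29 = 29*(1/29) = 1)
l = 2 (l = 6 + 1*(-4) = 6 - 4 = 2)
(l - 8*(-19 - 6))**2 = (2 - 8*(-19 - 6))**2 = (2 - 8*(-25))**2 = (2 + 200)**2 = 202**2 = 40804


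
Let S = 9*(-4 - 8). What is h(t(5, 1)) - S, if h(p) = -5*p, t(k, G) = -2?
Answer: 118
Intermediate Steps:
S = -108 (S = 9*(-12) = -108)
h(t(5, 1)) - S = -5*(-2) - 1*(-108) = 10 + 108 = 118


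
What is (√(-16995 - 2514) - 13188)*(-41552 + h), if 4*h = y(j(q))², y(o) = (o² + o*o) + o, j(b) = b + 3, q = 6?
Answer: 451580199 - 136967*I*√19509/4 ≈ 4.5158e+8 - 4.7827e+6*I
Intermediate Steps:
j(b) = 3 + b
y(o) = o + 2*o² (y(o) = (o² + o²) + o = 2*o² + o = o + 2*o²)
h = 29241/4 (h = ((3 + 6)*(1 + 2*(3 + 6)))²/4 = (9*(1 + 2*9))²/4 = (9*(1 + 18))²/4 = (9*19)²/4 = (¼)*171² = (¼)*29241 = 29241/4 ≈ 7310.3)
(√(-16995 - 2514) - 13188)*(-41552 + h) = (√(-16995 - 2514) - 13188)*(-41552 + 29241/4) = (√(-19509) - 13188)*(-136967/4) = (I*√19509 - 13188)*(-136967/4) = (-13188 + I*√19509)*(-136967/4) = 451580199 - 136967*I*√19509/4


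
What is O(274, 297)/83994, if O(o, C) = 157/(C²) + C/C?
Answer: 44183/3704513373 ≈ 1.1927e-5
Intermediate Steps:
O(o, C) = 1 + 157/C² (O(o, C) = 157/C² + 1 = 1 + 157/C²)
O(274, 297)/83994 = (1 + 157/297²)/83994 = (1 + 157*(1/88209))*(1/83994) = (1 + 157/88209)*(1/83994) = (88366/88209)*(1/83994) = 44183/3704513373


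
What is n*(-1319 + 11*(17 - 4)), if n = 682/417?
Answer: -267344/139 ≈ -1923.3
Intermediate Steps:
n = 682/417 (n = 682*(1/417) = 682/417 ≈ 1.6355)
n*(-1319 + 11*(17 - 4)) = 682*(-1319 + 11*(17 - 4))/417 = 682*(-1319 + 11*13)/417 = 682*(-1319 + 143)/417 = (682/417)*(-1176) = -267344/139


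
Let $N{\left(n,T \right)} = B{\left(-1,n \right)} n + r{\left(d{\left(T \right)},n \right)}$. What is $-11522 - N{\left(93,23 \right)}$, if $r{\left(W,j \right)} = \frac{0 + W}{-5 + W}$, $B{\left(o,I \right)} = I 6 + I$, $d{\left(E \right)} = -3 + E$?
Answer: $- \frac{216199}{3} \approx -72066.0$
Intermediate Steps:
$B{\left(o,I \right)} = 7 I$ ($B{\left(o,I \right)} = 6 I + I = 7 I$)
$r{\left(W,j \right)} = \frac{W}{-5 + W}$
$N{\left(n,T \right)} = 7 n^{2} + \frac{-3 + T}{-8 + T}$ ($N{\left(n,T \right)} = 7 n n + \frac{-3 + T}{-5 + \left(-3 + T\right)} = 7 n^{2} + \frac{-3 + T}{-8 + T}$)
$-11522 - N{\left(93,23 \right)} = -11522 - \frac{-3 + 23 + 7 \cdot 93^{2} \left(-8 + 23\right)}{-8 + 23} = -11522 - \frac{-3 + 23 + 7 \cdot 8649 \cdot 15}{15} = -11522 - \frac{-3 + 23 + 908145}{15} = -11522 - \frac{1}{15} \cdot 908165 = -11522 - \frac{181633}{3} = - \frac{216199}{3}$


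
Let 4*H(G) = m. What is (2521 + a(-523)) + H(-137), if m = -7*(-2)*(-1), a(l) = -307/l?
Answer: 2633919/1046 ≈ 2518.1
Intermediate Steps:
m = -14 (m = 14*(-1) = -14)
H(G) = -7/2 (H(G) = (1/4)*(-14) = -7/2)
(2521 + a(-523)) + H(-137) = (2521 - 307/(-523)) - 7/2 = (2521 - 307*(-1/523)) - 7/2 = (2521 + 307/523) - 7/2 = 1318790/523 - 7/2 = 2633919/1046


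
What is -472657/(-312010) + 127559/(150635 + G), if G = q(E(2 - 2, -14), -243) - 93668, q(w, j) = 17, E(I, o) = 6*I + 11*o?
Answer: 33366785039/8889788920 ≈ 3.7534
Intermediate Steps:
G = -93651 (G = 17 - 93668 = -93651)
-472657/(-312010) + 127559/(150635 + G) = -472657/(-312010) + 127559/(150635 - 93651) = -472657*(-1/312010) + 127559/56984 = 472657/312010 + 127559*(1/56984) = 472657/312010 + 127559/56984 = 33366785039/8889788920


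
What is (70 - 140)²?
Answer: 4900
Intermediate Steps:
(70 - 140)² = (-70)² = 4900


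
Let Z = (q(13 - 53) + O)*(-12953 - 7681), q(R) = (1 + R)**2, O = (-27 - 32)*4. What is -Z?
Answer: 26514690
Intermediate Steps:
O = -236 (O = -59*4 = -236)
Z = -26514690 (Z = ((1 + (13 - 53))**2 - 236)*(-12953 - 7681) = ((1 - 40)**2 - 236)*(-20634) = ((-39)**2 - 236)*(-20634) = (1521 - 236)*(-20634) = 1285*(-20634) = -26514690)
-Z = -1*(-26514690) = 26514690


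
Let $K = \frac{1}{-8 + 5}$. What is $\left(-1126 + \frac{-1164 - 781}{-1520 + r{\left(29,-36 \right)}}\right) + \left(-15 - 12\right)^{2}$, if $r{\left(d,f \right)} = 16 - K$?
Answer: $- \frac{1785032}{4511} \approx -395.71$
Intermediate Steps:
$K = - \frac{1}{3}$ ($K = \frac{1}{-3} = - \frac{1}{3} \approx -0.33333$)
$r{\left(d,f \right)} = \frac{49}{3}$ ($r{\left(d,f \right)} = 16 - - \frac{1}{3} = 16 + \frac{1}{3} = \frac{49}{3}$)
$\left(-1126 + \frac{-1164 - 781}{-1520 + r{\left(29,-36 \right)}}\right) + \left(-15 - 12\right)^{2} = \left(-1126 + \frac{-1164 - 781}{-1520 + \frac{49}{3}}\right) + \left(-15 - 12\right)^{2} = \left(-1126 + \frac{-1164 - 781}{- \frac{4511}{3}}\right) + \left(-27\right)^{2} = \left(-1126 - - \frac{5835}{4511}\right) + 729 = \left(-1126 + \frac{5835}{4511}\right) + 729 = - \frac{5073551}{4511} + 729 = - \frac{1785032}{4511}$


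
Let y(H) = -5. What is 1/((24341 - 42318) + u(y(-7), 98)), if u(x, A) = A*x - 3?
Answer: -1/18470 ≈ -5.4142e-5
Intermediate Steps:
u(x, A) = -3 + A*x
1/((24341 - 42318) + u(y(-7), 98)) = 1/((24341 - 42318) + (-3 + 98*(-5))) = 1/(-17977 + (-3 - 490)) = 1/(-17977 - 493) = 1/(-18470) = -1/18470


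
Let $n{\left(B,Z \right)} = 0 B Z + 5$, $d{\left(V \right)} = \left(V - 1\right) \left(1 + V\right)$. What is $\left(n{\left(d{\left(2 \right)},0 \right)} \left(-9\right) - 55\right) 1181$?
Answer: $-118100$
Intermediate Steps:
$d{\left(V \right)} = \left(1 + V\right) \left(-1 + V\right)$ ($d{\left(V \right)} = \left(-1 + V\right) \left(1 + V\right) = \left(1 + V\right) \left(-1 + V\right)$)
$n{\left(B,Z \right)} = 5$ ($n{\left(B,Z \right)} = 0 Z + 5 = 0 + 5 = 5$)
$\left(n{\left(d{\left(2 \right)},0 \right)} \left(-9\right) - 55\right) 1181 = \left(5 \left(-9\right) - 55\right) 1181 = \left(-45 - 55\right) 1181 = \left(-100\right) 1181 = -118100$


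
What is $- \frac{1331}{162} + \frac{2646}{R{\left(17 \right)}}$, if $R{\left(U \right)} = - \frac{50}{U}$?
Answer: $- \frac{3676817}{4050} \approx -907.86$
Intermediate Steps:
$- \frac{1331}{162} + \frac{2646}{R{\left(17 \right)}} = - \frac{1331}{162} + \frac{2646}{\left(-50\right) \frac{1}{17}} = \left(-1331\right) \frac{1}{162} + \frac{2646}{\left(-50\right) \frac{1}{17}} = - \frac{1331}{162} + \frac{2646}{- \frac{50}{17}} = - \frac{1331}{162} + 2646 \left(- \frac{17}{50}\right) = - \frac{1331}{162} - \frac{22491}{25} = - \frac{3676817}{4050}$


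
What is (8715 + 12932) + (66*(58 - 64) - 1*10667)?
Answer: 10584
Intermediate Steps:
(8715 + 12932) + (66*(58 - 64) - 1*10667) = 21647 + (66*(-6) - 10667) = 21647 + (-396 - 10667) = 21647 - 11063 = 10584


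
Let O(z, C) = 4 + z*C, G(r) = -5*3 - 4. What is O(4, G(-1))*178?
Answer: -12816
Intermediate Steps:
G(r) = -19 (G(r) = -15 - 4 = -19)
O(z, C) = 4 + C*z
O(4, G(-1))*178 = (4 - 19*4)*178 = (4 - 76)*178 = -72*178 = -12816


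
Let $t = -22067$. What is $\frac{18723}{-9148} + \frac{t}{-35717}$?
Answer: $- \frac{466860475}{326739116} \approx -1.4288$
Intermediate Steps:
$\frac{18723}{-9148} + \frac{t}{-35717} = \frac{18723}{-9148} - \frac{22067}{-35717} = 18723 \left(- \frac{1}{9148}\right) - - \frac{22067}{35717} = - \frac{18723}{9148} + \frac{22067}{35717} = - \frac{466860475}{326739116}$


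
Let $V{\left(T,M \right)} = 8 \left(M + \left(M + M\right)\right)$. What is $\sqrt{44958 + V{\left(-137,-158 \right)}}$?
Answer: $3 \sqrt{4574} \approx 202.89$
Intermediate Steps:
$V{\left(T,M \right)} = 24 M$ ($V{\left(T,M \right)} = 8 \left(M + 2 M\right) = 8 \cdot 3 M = 24 M$)
$\sqrt{44958 + V{\left(-137,-158 \right)}} = \sqrt{44958 + 24 \left(-158\right)} = \sqrt{44958 - 3792} = \sqrt{41166} = 3 \sqrt{4574}$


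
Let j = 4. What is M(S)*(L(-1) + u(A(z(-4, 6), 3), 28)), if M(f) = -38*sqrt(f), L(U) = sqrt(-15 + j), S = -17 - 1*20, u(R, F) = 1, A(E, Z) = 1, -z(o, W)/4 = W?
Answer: 38*sqrt(407) - 38*I*sqrt(37) ≈ 766.62 - 231.15*I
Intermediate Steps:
z(o, W) = -4*W
S = -37 (S = -17 - 20 = -37)
L(U) = I*sqrt(11) (L(U) = sqrt(-15 + 4) = sqrt(-11) = I*sqrt(11))
M(S)*(L(-1) + u(A(z(-4, 6), 3), 28)) = (-38*I*sqrt(37))*(I*sqrt(11) + 1) = (-38*I*sqrt(37))*(1 + I*sqrt(11)) = -38*I*sqrt(37)*(1 + I*sqrt(11))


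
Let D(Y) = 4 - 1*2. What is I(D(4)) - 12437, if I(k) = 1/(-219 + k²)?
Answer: -2673956/215 ≈ -12437.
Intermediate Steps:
D(Y) = 2 (D(Y) = 4 - 2 = 2)
I(D(4)) - 12437 = 1/(-219 + 2²) - 12437 = 1/(-219 + 4) - 12437 = 1/(-215) - 12437 = -1/215 - 12437 = -2673956/215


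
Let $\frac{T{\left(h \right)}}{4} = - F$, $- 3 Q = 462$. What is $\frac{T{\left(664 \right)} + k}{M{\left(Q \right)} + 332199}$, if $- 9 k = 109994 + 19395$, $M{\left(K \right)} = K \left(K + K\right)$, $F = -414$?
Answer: $- \frac{16355}{488097} \approx -0.033508$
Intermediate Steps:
$Q = -154$ ($Q = \left(- \frac{1}{3}\right) 462 = -154$)
$T{\left(h \right)} = 1656$ ($T{\left(h \right)} = 4 \left(\left(-1\right) \left(-414\right)\right) = 4 \cdot 414 = 1656$)
$M{\left(K \right)} = 2 K^{2}$ ($M{\left(K \right)} = K 2 K = 2 K^{2}$)
$k = - \frac{129389}{9}$ ($k = - \frac{109994 + 19395}{9} = \left(- \frac{1}{9}\right) 129389 = - \frac{129389}{9} \approx -14377.0$)
$\frac{T{\left(664 \right)} + k}{M{\left(Q \right)} + 332199} = \frac{1656 - \frac{129389}{9}}{2 \left(-154\right)^{2} + 332199} = - \frac{114485}{9 \left(2 \cdot 23716 + 332199\right)} = - \frac{114485}{9 \left(47432 + 332199\right)} = - \frac{114485}{9 \cdot 379631} = \left(- \frac{114485}{9}\right) \frac{1}{379631} = - \frac{16355}{488097}$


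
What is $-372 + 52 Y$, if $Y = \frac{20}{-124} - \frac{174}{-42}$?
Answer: $- \frac{35796}{217} \approx -164.96$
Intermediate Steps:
$Y = \frac{864}{217}$ ($Y = 20 \left(- \frac{1}{124}\right) - - \frac{29}{7} = - \frac{5}{31} + \frac{29}{7} = \frac{864}{217} \approx 3.9816$)
$-372 + 52 Y = -372 + 52 \cdot \frac{864}{217} = -372 + \frac{44928}{217} = - \frac{35796}{217}$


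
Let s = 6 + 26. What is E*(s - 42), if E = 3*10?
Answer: -300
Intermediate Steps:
E = 30
s = 32
E*(s - 42) = 30*(32 - 42) = 30*(-10) = -300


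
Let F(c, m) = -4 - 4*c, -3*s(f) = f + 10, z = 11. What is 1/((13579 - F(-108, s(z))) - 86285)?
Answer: -1/73134 ≈ -1.3674e-5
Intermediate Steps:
s(f) = -10/3 - f/3 (s(f) = -(f + 10)/3 = -(10 + f)/3 = -10/3 - f/3)
1/((13579 - F(-108, s(z))) - 86285) = 1/((13579 - (-4 - 4*(-108))) - 86285) = 1/((13579 - (-4 + 432)) - 86285) = 1/((13579 - 1*428) - 86285) = 1/((13579 - 428) - 86285) = 1/(13151 - 86285) = 1/(-73134) = -1/73134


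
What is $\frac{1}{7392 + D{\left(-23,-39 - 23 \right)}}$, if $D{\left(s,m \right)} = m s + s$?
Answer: $\frac{1}{8795} \approx 0.0001137$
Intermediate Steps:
$D{\left(s,m \right)} = s + m s$
$\frac{1}{7392 + D{\left(-23,-39 - 23 \right)}} = \frac{1}{7392 - 23 \left(1 - 62\right)} = \frac{1}{7392 - -1403} = \frac{1}{7392 + 1403} = \frac{1}{8795}$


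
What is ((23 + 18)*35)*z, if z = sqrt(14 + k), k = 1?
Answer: 1435*sqrt(15) ≈ 5557.7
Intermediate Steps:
z = sqrt(15) (z = sqrt(14 + 1) = sqrt(15) ≈ 3.8730)
((23 + 18)*35)*z = ((23 + 18)*35)*sqrt(15) = (41*35)*sqrt(15) = 1435*sqrt(15)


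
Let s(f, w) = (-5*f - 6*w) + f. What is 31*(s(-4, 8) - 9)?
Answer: -1271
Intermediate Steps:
s(f, w) = -6*w - 4*f (s(f, w) = (-6*w - 5*f) + f = -6*w - 4*f)
31*(s(-4, 8) - 9) = 31*((-6*8 - 4*(-4)) - 9) = 31*((-48 + 16) - 9) = 31*(-32 - 9) = 31*(-41) = -1271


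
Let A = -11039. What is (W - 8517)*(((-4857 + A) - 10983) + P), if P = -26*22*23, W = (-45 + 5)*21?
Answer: 374607495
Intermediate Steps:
W = -840 (W = -40*21 = -840)
P = -13156 (P = -572*23 = -13156)
(W - 8517)*(((-4857 + A) - 10983) + P) = (-840 - 8517)*(((-4857 - 11039) - 10983) - 13156) = -9357*((-15896 - 10983) - 13156) = -9357*(-26879 - 13156) = -9357*(-40035) = 374607495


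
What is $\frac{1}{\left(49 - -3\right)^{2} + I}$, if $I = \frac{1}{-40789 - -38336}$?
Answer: $\frac{2453}{6632911} \approx 0.00036982$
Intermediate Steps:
$I = - \frac{1}{2453}$ ($I = \frac{1}{-40789 + 38336} = \frac{1}{-2453} = - \frac{1}{2453} \approx -0.00040766$)
$\frac{1}{\left(49 - -3\right)^{2} + I} = \frac{1}{\left(49 - -3\right)^{2} - \frac{1}{2453}} = \frac{1}{\left(49 + 3\right)^{2} - \frac{1}{2453}} = \frac{1}{52^{2} - \frac{1}{2453}} = \frac{1}{2704 - \frac{1}{2453}} = \frac{1}{\frac{6632911}{2453}} = \frac{2453}{6632911}$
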